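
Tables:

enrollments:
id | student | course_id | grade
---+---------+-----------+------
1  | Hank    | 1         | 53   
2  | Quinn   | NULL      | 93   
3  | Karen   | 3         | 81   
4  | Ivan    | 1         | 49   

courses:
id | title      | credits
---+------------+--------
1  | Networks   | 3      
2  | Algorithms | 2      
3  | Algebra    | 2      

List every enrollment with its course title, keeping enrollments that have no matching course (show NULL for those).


LEFT JOIN keeps every row from enrollments (the left table); where course_id has no match in courses, the course columns become NULL. Walk through each enrollment:
  - enrollment 1 (Hank): course_id=1 -> matches Networks
  - enrollment 2 (Quinn): course_id=NULL, no match -> kept with NULL
  - enrollment 3 (Karen): course_id=3 -> matches Algebra
  - enrollment 4 (Ivan): course_id=1 -> matches Networks
All 4 rows appear; 1 has NULL course.

SQL:
SELECT a.student, b.title AS course
FROM enrollments a
LEFT JOIN courses b ON a.course_id = b.id

Result:
student | course  
--------+---------
Hank    | Networks
Quinn   | NULL    
Karen   | Algebra 
Ivan    | Networks


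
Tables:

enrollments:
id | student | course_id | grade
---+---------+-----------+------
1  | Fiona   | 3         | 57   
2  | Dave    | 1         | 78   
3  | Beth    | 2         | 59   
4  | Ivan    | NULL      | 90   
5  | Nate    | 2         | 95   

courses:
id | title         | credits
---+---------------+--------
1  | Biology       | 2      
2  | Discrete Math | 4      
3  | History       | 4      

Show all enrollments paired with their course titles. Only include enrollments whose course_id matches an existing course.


INNER JOIN keeps only enrollments rows whose course_id matches an id in courses. Walk through each enrollment:
  - enrollment 1 (Fiona): course_id=3 -> matches History
  - enrollment 2 (Dave): course_id=1 -> matches Biology
  - enrollment 3 (Beth): course_id=2 -> matches Discrete Math
  - enrollment 4 (Ivan): course_id=NULL, no match -> dropped
  - enrollment 5 (Nate): course_id=2 -> matches Discrete Math
So 1 of 5 rows is dropped.

SQL:
SELECT a.student, b.title AS course
FROM enrollments a
INNER JOIN courses b ON a.course_id = b.id

Result:
student | course       
--------+--------------
Fiona   | History      
Dave    | Biology      
Beth    | Discrete Math
Nate    | Discrete Math


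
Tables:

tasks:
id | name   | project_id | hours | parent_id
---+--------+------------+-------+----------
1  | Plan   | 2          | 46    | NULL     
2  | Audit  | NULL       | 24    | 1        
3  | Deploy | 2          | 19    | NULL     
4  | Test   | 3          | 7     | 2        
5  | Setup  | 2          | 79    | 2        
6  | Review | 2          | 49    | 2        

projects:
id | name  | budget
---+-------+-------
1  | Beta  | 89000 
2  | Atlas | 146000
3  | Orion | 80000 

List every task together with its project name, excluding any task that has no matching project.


INNER JOIN keeps only tasks rows whose project_id matches an id in projects. Walk through each task:
  - task 1 (Plan): project_id=2 -> matches Atlas
  - task 2 (Audit): project_id=NULL, no match -> dropped
  - task 3 (Deploy): project_id=2 -> matches Atlas
  - task 4 (Test): project_id=3 -> matches Orion
  - task 5 (Setup): project_id=2 -> matches Atlas
  - task 6 (Review): project_id=2 -> matches Atlas
So 1 of 6 rows is dropped.

SQL:
SELECT a.name, b.name AS project
FROM tasks a
INNER JOIN projects b ON a.project_id = b.id

Result:
name   | project
-------+--------
Plan   | Atlas  
Deploy | Atlas  
Test   | Orion  
Setup  | Atlas  
Review | Atlas  


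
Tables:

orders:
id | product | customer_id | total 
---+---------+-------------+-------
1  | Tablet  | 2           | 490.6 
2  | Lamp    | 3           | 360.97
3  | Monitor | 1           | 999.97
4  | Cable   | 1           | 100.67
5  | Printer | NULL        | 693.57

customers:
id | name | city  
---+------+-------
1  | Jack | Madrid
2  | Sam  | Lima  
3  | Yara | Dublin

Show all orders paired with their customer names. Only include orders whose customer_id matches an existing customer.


INNER JOIN keeps only orders rows whose customer_id matches an id in customers. Walk through each order:
  - order 1 (Tablet): customer_id=2 -> matches Sam
  - order 2 (Lamp): customer_id=3 -> matches Yara
  - order 3 (Monitor): customer_id=1 -> matches Jack
  - order 4 (Cable): customer_id=1 -> matches Jack
  - order 5 (Printer): customer_id=NULL, no match -> dropped
So 1 of 5 rows is dropped.

SQL:
SELECT a.product, b.name AS customer
FROM orders a
INNER JOIN customers b ON a.customer_id = b.id

Result:
product | customer
--------+---------
Tablet  | Sam     
Lamp    | Yara    
Monitor | Jack    
Cable   | Jack    


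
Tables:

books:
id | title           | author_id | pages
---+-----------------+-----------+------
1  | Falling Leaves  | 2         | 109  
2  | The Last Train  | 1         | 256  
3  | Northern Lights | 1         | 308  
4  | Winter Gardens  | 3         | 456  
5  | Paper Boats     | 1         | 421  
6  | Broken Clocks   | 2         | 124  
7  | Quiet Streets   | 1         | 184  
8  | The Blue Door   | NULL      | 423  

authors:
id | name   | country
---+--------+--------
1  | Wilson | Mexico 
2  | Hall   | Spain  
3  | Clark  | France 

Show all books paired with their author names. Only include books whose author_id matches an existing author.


INNER JOIN keeps only books rows whose author_id matches an id in authors. Walk through each book:
  - book 1 (Falling Leaves): author_id=2 -> matches Hall
  - book 2 (The Last Train): author_id=1 -> matches Wilson
  - book 3 (Northern Lights): author_id=1 -> matches Wilson
  - book 4 (Winter Gardens): author_id=3 -> matches Clark
  - book 5 (Paper Boats): author_id=1 -> matches Wilson
  - book 6 (Broken Clocks): author_id=2 -> matches Hall
  - book 7 (Quiet Streets): author_id=1 -> matches Wilson
  - book 8 (The Blue Door): author_id=NULL, no match -> dropped
So 1 of 8 rows is dropped.

SQL:
SELECT a.title, b.name AS author
FROM books a
INNER JOIN authors b ON a.author_id = b.id

Result:
title           | author
----------------+-------
Falling Leaves  | Hall  
The Last Train  | Wilson
Northern Lights | Wilson
Winter Gardens  | Clark 
Paper Boats     | Wilson
Broken Clocks   | Hall  
Quiet Streets   | Wilson


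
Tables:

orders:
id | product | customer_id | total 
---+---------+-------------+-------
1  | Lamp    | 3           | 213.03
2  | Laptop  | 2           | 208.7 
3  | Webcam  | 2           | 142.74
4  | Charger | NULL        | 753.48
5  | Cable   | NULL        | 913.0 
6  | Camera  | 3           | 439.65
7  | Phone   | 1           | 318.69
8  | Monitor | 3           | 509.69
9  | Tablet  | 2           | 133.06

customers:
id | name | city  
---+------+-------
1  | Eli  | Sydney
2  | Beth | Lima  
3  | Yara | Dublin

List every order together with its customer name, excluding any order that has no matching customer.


INNER JOIN keeps only orders rows whose customer_id matches an id in customers. Walk through each order:
  - order 1 (Lamp): customer_id=3 -> matches Yara
  - order 2 (Laptop): customer_id=2 -> matches Beth
  - order 3 (Webcam): customer_id=2 -> matches Beth
  - order 4 (Charger): customer_id=NULL, no match -> dropped
  - order 5 (Cable): customer_id=NULL, no match -> dropped
  - order 6 (Camera): customer_id=3 -> matches Yara
  - order 7 (Phone): customer_id=1 -> matches Eli
  - order 8 (Monitor): customer_id=3 -> matches Yara
  - order 9 (Tablet): customer_id=2 -> matches Beth
So 2 of 9 rows are dropped.

SQL:
SELECT a.product, b.name AS customer
FROM orders a
INNER JOIN customers b ON a.customer_id = b.id

Result:
product | customer
--------+---------
Lamp    | Yara    
Laptop  | Beth    
Webcam  | Beth    
Camera  | Yara    
Phone   | Eli     
Monitor | Yara    
Tablet  | Beth    


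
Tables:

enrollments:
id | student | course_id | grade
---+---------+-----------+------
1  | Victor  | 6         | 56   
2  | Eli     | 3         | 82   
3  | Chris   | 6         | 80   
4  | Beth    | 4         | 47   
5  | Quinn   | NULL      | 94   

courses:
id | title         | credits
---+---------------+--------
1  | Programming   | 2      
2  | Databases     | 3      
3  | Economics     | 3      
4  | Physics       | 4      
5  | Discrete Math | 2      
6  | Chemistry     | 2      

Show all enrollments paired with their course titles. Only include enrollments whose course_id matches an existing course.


INNER JOIN keeps only enrollments rows whose course_id matches an id in courses. Walk through each enrollment:
  - enrollment 1 (Victor): course_id=6 -> matches Chemistry
  - enrollment 2 (Eli): course_id=3 -> matches Economics
  - enrollment 3 (Chris): course_id=6 -> matches Chemistry
  - enrollment 4 (Beth): course_id=4 -> matches Physics
  - enrollment 5 (Quinn): course_id=NULL, no match -> dropped
So 1 of 5 rows is dropped.

SQL:
SELECT a.student, b.title AS course
FROM enrollments a
INNER JOIN courses b ON a.course_id = b.id

Result:
student | course   
--------+----------
Victor  | Chemistry
Eli     | Economics
Chris   | Chemistry
Beth    | Physics  


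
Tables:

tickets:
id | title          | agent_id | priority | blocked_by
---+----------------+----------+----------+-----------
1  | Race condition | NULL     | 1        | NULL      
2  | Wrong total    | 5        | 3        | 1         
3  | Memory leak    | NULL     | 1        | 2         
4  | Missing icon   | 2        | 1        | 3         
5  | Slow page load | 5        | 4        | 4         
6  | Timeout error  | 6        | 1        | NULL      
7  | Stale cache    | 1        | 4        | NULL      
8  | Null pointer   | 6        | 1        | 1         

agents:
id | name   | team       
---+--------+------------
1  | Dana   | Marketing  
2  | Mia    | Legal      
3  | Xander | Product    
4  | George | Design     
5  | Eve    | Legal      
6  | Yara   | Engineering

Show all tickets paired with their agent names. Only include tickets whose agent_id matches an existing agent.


INNER JOIN keeps only tickets rows whose agent_id matches an id in agents. Walk through each ticket:
  - ticket 1 (Race condition): agent_id=NULL, no match -> dropped
  - ticket 2 (Wrong total): agent_id=5 -> matches Eve
  - ticket 3 (Memory leak): agent_id=NULL, no match -> dropped
  - ticket 4 (Missing icon): agent_id=2 -> matches Mia
  - ticket 5 (Slow page load): agent_id=5 -> matches Eve
  - ticket 6 (Timeout error): agent_id=6 -> matches Yara
  - ticket 7 (Stale cache): agent_id=1 -> matches Dana
  - ticket 8 (Null pointer): agent_id=6 -> matches Yara
So 2 of 8 rows are dropped.

SQL:
SELECT a.title, b.name AS agent
FROM tickets a
INNER JOIN agents b ON a.agent_id = b.id

Result:
title          | agent
---------------+------
Wrong total    | Eve  
Missing icon   | Mia  
Slow page load | Eve  
Timeout error  | Yara 
Stale cache    | Dana 
Null pointer   | Yara 


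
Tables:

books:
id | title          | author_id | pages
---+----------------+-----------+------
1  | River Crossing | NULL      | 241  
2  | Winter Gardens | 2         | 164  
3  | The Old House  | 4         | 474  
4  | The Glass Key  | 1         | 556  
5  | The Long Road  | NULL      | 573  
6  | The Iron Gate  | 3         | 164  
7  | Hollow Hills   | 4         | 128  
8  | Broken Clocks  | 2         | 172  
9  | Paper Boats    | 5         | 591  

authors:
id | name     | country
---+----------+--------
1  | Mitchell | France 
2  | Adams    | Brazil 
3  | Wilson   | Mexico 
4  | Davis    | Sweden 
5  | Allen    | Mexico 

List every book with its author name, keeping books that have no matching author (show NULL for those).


LEFT JOIN keeps every row from books (the left table); where author_id has no match in authors, the author columns become NULL. Walk through each book:
  - book 1 (River Crossing): author_id=NULL, no match -> kept with NULL
  - book 2 (Winter Gardens): author_id=2 -> matches Adams
  - book 3 (The Old House): author_id=4 -> matches Davis
  - book 4 (The Glass Key): author_id=1 -> matches Mitchell
  - book 5 (The Long Road): author_id=NULL, no match -> kept with NULL
  - book 6 (The Iron Gate): author_id=3 -> matches Wilson
  - book 7 (Hollow Hills): author_id=4 -> matches Davis
  - book 8 (Broken Clocks): author_id=2 -> matches Adams
  - book 9 (Paper Boats): author_id=5 -> matches Allen
All 9 rows appear; 2 have NULL author.

SQL:
SELECT a.title, b.name AS author
FROM books a
LEFT JOIN authors b ON a.author_id = b.id

Result:
title          | author  
---------------+---------
River Crossing | NULL    
Winter Gardens | Adams   
The Old House  | Davis   
The Glass Key  | Mitchell
The Long Road  | NULL    
The Iron Gate  | Wilson  
Hollow Hills   | Davis   
Broken Clocks  | Adams   
Paper Boats    | Allen   


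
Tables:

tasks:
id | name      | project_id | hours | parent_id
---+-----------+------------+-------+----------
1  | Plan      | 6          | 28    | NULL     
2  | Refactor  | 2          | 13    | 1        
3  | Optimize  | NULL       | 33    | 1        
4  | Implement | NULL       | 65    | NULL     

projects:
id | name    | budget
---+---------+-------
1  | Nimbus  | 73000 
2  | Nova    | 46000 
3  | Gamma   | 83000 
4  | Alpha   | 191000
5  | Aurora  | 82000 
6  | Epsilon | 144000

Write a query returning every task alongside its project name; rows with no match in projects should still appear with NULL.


LEFT JOIN keeps every row from tasks (the left table); where project_id has no match in projects, the project columns become NULL. Walk through each task:
  - task 1 (Plan): project_id=6 -> matches Epsilon
  - task 2 (Refactor): project_id=2 -> matches Nova
  - task 3 (Optimize): project_id=NULL, no match -> kept with NULL
  - task 4 (Implement): project_id=NULL, no match -> kept with NULL
All 4 rows appear; 2 have NULL project.

SQL:
SELECT a.name, b.name AS project
FROM tasks a
LEFT JOIN projects b ON a.project_id = b.id

Result:
name      | project
----------+--------
Plan      | Epsilon
Refactor  | Nova   
Optimize  | NULL   
Implement | NULL   


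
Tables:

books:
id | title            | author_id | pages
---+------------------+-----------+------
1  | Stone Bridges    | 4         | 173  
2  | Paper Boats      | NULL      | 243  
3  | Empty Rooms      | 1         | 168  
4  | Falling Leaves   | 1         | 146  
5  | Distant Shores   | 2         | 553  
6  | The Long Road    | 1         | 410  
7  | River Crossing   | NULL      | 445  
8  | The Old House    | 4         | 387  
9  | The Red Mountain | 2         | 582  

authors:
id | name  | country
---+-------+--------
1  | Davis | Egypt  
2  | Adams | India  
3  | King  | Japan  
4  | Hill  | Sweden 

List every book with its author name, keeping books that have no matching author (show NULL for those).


LEFT JOIN keeps every row from books (the left table); where author_id has no match in authors, the author columns become NULL. Walk through each book:
  - book 1 (Stone Bridges): author_id=4 -> matches Hill
  - book 2 (Paper Boats): author_id=NULL, no match -> kept with NULL
  - book 3 (Empty Rooms): author_id=1 -> matches Davis
  - book 4 (Falling Leaves): author_id=1 -> matches Davis
  - book 5 (Distant Shores): author_id=2 -> matches Adams
  - book 6 (The Long Road): author_id=1 -> matches Davis
  - book 7 (River Crossing): author_id=NULL, no match -> kept with NULL
  - book 8 (The Old House): author_id=4 -> matches Hill
  - book 9 (The Red Mountain): author_id=2 -> matches Adams
All 9 rows appear; 2 have NULL author.

SQL:
SELECT a.title, b.name AS author
FROM books a
LEFT JOIN authors b ON a.author_id = b.id

Result:
title            | author
-----------------+-------
Stone Bridges    | Hill  
Paper Boats      | NULL  
Empty Rooms      | Davis 
Falling Leaves   | Davis 
Distant Shores   | Adams 
The Long Road    | Davis 
River Crossing   | NULL  
The Old House    | Hill  
The Red Mountain | Adams 


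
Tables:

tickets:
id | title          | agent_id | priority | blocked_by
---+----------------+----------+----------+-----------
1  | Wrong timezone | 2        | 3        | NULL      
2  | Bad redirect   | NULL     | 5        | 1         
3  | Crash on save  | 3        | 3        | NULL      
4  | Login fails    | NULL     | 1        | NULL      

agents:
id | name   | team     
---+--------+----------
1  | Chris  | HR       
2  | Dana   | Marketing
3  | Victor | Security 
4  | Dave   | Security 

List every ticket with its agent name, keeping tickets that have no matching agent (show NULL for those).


LEFT JOIN keeps every row from tickets (the left table); where agent_id has no match in agents, the agent columns become NULL. Walk through each ticket:
  - ticket 1 (Wrong timezone): agent_id=2 -> matches Dana
  - ticket 2 (Bad redirect): agent_id=NULL, no match -> kept with NULL
  - ticket 3 (Crash on save): agent_id=3 -> matches Victor
  - ticket 4 (Login fails): agent_id=NULL, no match -> kept with NULL
All 4 rows appear; 2 have NULL agent.

SQL:
SELECT a.title, b.name AS agent
FROM tickets a
LEFT JOIN agents b ON a.agent_id = b.id

Result:
title          | agent 
---------------+-------
Wrong timezone | Dana  
Bad redirect   | NULL  
Crash on save  | Victor
Login fails    | NULL  


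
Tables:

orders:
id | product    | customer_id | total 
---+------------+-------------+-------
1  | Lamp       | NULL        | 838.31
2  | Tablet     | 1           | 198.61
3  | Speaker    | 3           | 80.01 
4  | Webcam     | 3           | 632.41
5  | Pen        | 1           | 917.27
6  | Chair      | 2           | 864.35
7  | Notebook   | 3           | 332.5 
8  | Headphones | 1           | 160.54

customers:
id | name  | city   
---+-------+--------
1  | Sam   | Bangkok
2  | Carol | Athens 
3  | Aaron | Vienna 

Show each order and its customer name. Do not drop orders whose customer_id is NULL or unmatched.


LEFT JOIN keeps every row from orders (the left table); where customer_id has no match in customers, the customer columns become NULL. Walk through each order:
  - order 1 (Lamp): customer_id=NULL, no match -> kept with NULL
  - order 2 (Tablet): customer_id=1 -> matches Sam
  - order 3 (Speaker): customer_id=3 -> matches Aaron
  - order 4 (Webcam): customer_id=3 -> matches Aaron
  - order 5 (Pen): customer_id=1 -> matches Sam
  - order 6 (Chair): customer_id=2 -> matches Carol
  - order 7 (Notebook): customer_id=3 -> matches Aaron
  - order 8 (Headphones): customer_id=1 -> matches Sam
All 8 rows appear; 1 has NULL customer.

SQL:
SELECT a.product, b.name AS customer
FROM orders a
LEFT JOIN customers b ON a.customer_id = b.id

Result:
product    | customer
-----------+---------
Lamp       | NULL    
Tablet     | Sam     
Speaker    | Aaron   
Webcam     | Aaron   
Pen        | Sam     
Chair      | Carol   
Notebook   | Aaron   
Headphones | Sam     


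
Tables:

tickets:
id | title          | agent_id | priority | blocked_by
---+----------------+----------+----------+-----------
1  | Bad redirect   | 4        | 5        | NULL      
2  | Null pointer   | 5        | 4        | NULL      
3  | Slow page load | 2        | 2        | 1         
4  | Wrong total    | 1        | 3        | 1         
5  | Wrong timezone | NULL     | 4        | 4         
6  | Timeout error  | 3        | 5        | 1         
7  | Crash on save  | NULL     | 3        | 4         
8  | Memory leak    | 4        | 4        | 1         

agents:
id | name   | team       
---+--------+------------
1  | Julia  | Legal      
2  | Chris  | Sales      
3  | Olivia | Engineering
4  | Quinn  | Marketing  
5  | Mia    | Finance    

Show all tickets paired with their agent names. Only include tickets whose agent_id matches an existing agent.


INNER JOIN keeps only tickets rows whose agent_id matches an id in agents. Walk through each ticket:
  - ticket 1 (Bad redirect): agent_id=4 -> matches Quinn
  - ticket 2 (Null pointer): agent_id=5 -> matches Mia
  - ticket 3 (Slow page load): agent_id=2 -> matches Chris
  - ticket 4 (Wrong total): agent_id=1 -> matches Julia
  - ticket 5 (Wrong timezone): agent_id=NULL, no match -> dropped
  - ticket 6 (Timeout error): agent_id=3 -> matches Olivia
  - ticket 7 (Crash on save): agent_id=NULL, no match -> dropped
  - ticket 8 (Memory leak): agent_id=4 -> matches Quinn
So 2 of 8 rows are dropped.

SQL:
SELECT a.title, b.name AS agent
FROM tickets a
INNER JOIN agents b ON a.agent_id = b.id

Result:
title          | agent 
---------------+-------
Bad redirect   | Quinn 
Null pointer   | Mia   
Slow page load | Chris 
Wrong total    | Julia 
Timeout error  | Olivia
Memory leak    | Quinn 


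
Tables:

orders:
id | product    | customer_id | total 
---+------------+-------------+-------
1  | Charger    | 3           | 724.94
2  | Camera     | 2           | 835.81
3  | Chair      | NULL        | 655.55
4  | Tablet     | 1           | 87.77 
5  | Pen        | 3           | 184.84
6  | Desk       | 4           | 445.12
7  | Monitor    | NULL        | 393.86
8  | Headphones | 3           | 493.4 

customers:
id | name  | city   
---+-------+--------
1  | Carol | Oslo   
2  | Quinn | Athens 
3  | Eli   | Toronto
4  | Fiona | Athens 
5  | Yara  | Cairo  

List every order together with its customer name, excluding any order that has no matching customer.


INNER JOIN keeps only orders rows whose customer_id matches an id in customers. Walk through each order:
  - order 1 (Charger): customer_id=3 -> matches Eli
  - order 2 (Camera): customer_id=2 -> matches Quinn
  - order 3 (Chair): customer_id=NULL, no match -> dropped
  - order 4 (Tablet): customer_id=1 -> matches Carol
  - order 5 (Pen): customer_id=3 -> matches Eli
  - order 6 (Desk): customer_id=4 -> matches Fiona
  - order 7 (Monitor): customer_id=NULL, no match -> dropped
  - order 8 (Headphones): customer_id=3 -> matches Eli
So 2 of 8 rows are dropped.

SQL:
SELECT a.product, b.name AS customer
FROM orders a
INNER JOIN customers b ON a.customer_id = b.id

Result:
product    | customer
-----------+---------
Charger    | Eli     
Camera     | Quinn   
Tablet     | Carol   
Pen        | Eli     
Desk       | Fiona   
Headphones | Eli     


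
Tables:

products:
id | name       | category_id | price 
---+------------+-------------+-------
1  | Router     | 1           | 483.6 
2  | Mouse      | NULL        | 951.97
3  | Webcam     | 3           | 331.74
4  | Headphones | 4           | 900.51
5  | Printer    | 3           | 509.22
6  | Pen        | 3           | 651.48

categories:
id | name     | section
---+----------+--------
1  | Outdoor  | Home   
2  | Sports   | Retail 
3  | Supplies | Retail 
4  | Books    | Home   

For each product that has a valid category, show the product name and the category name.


INNER JOIN keeps only products rows whose category_id matches an id in categories. Walk through each product:
  - product 1 (Router): category_id=1 -> matches Outdoor
  - product 2 (Mouse): category_id=NULL, no match -> dropped
  - product 3 (Webcam): category_id=3 -> matches Supplies
  - product 4 (Headphones): category_id=4 -> matches Books
  - product 5 (Printer): category_id=3 -> matches Supplies
  - product 6 (Pen): category_id=3 -> matches Supplies
So 1 of 6 rows is dropped.

SQL:
SELECT a.name, b.name AS category
FROM products a
INNER JOIN categories b ON a.category_id = b.id

Result:
name       | category
-----------+---------
Router     | Outdoor 
Webcam     | Supplies
Headphones | Books   
Printer    | Supplies
Pen        | Supplies


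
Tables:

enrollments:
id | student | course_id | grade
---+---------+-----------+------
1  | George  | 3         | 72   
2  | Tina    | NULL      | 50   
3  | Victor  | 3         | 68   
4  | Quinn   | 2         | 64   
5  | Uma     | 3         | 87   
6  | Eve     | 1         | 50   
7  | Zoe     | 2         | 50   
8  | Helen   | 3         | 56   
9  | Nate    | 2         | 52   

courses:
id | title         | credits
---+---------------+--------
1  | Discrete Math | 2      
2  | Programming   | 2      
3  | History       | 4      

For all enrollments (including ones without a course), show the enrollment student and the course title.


LEFT JOIN keeps every row from enrollments (the left table); where course_id has no match in courses, the course columns become NULL. Walk through each enrollment:
  - enrollment 1 (George): course_id=3 -> matches History
  - enrollment 2 (Tina): course_id=NULL, no match -> kept with NULL
  - enrollment 3 (Victor): course_id=3 -> matches History
  - enrollment 4 (Quinn): course_id=2 -> matches Programming
  - enrollment 5 (Uma): course_id=3 -> matches History
  - enrollment 6 (Eve): course_id=1 -> matches Discrete Math
  - enrollment 7 (Zoe): course_id=2 -> matches Programming
  - enrollment 8 (Helen): course_id=3 -> matches History
  - enrollment 9 (Nate): course_id=2 -> matches Programming
All 9 rows appear; 1 has NULL course.

SQL:
SELECT a.student, b.title AS course
FROM enrollments a
LEFT JOIN courses b ON a.course_id = b.id

Result:
student | course       
--------+--------------
George  | History      
Tina    | NULL         
Victor  | History      
Quinn   | Programming  
Uma     | History      
Eve     | Discrete Math
Zoe     | Programming  
Helen   | History      
Nate    | Programming  


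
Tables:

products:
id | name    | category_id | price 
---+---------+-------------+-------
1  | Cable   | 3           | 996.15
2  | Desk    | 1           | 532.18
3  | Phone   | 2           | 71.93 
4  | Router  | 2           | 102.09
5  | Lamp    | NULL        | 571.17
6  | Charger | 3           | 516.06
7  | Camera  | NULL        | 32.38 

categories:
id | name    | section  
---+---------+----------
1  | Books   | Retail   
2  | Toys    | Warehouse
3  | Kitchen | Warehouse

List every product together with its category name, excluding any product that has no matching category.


INNER JOIN keeps only products rows whose category_id matches an id in categories. Walk through each product:
  - product 1 (Cable): category_id=3 -> matches Kitchen
  - product 2 (Desk): category_id=1 -> matches Books
  - product 3 (Phone): category_id=2 -> matches Toys
  - product 4 (Router): category_id=2 -> matches Toys
  - product 5 (Lamp): category_id=NULL, no match -> dropped
  - product 6 (Charger): category_id=3 -> matches Kitchen
  - product 7 (Camera): category_id=NULL, no match -> dropped
So 2 of 7 rows are dropped.

SQL:
SELECT a.name, b.name AS category
FROM products a
INNER JOIN categories b ON a.category_id = b.id

Result:
name    | category
--------+---------
Cable   | Kitchen 
Desk    | Books   
Phone   | Toys    
Router  | Toys    
Charger | Kitchen 


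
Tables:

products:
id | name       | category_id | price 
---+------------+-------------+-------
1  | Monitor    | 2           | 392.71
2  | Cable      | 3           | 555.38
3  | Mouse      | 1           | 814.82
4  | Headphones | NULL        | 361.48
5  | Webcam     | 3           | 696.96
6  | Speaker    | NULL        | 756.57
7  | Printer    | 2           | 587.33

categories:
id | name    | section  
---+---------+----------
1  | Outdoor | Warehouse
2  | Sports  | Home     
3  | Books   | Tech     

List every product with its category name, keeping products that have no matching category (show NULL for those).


LEFT JOIN keeps every row from products (the left table); where category_id has no match in categories, the category columns become NULL. Walk through each product:
  - product 1 (Monitor): category_id=2 -> matches Sports
  - product 2 (Cable): category_id=3 -> matches Books
  - product 3 (Mouse): category_id=1 -> matches Outdoor
  - product 4 (Headphones): category_id=NULL, no match -> kept with NULL
  - product 5 (Webcam): category_id=3 -> matches Books
  - product 6 (Speaker): category_id=NULL, no match -> kept with NULL
  - product 7 (Printer): category_id=2 -> matches Sports
All 7 rows appear; 2 have NULL category.

SQL:
SELECT a.name, b.name AS category
FROM products a
LEFT JOIN categories b ON a.category_id = b.id

Result:
name       | category
-----------+---------
Monitor    | Sports  
Cable      | Books   
Mouse      | Outdoor 
Headphones | NULL    
Webcam     | Books   
Speaker    | NULL    
Printer    | Sports  


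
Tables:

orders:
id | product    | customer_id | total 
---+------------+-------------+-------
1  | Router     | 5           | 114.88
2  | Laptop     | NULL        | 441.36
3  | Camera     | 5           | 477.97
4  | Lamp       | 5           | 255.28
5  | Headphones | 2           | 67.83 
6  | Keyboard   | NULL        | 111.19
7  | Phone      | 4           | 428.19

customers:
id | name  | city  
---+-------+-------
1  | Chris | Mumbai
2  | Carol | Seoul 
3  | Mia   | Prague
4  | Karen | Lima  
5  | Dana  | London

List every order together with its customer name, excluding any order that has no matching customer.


INNER JOIN keeps only orders rows whose customer_id matches an id in customers. Walk through each order:
  - order 1 (Router): customer_id=5 -> matches Dana
  - order 2 (Laptop): customer_id=NULL, no match -> dropped
  - order 3 (Camera): customer_id=5 -> matches Dana
  - order 4 (Lamp): customer_id=5 -> matches Dana
  - order 5 (Headphones): customer_id=2 -> matches Carol
  - order 6 (Keyboard): customer_id=NULL, no match -> dropped
  - order 7 (Phone): customer_id=4 -> matches Karen
So 2 of 7 rows are dropped.

SQL:
SELECT a.product, b.name AS customer
FROM orders a
INNER JOIN customers b ON a.customer_id = b.id

Result:
product    | customer
-----------+---------
Router     | Dana    
Camera     | Dana    
Lamp       | Dana    
Headphones | Carol   
Phone      | Karen   


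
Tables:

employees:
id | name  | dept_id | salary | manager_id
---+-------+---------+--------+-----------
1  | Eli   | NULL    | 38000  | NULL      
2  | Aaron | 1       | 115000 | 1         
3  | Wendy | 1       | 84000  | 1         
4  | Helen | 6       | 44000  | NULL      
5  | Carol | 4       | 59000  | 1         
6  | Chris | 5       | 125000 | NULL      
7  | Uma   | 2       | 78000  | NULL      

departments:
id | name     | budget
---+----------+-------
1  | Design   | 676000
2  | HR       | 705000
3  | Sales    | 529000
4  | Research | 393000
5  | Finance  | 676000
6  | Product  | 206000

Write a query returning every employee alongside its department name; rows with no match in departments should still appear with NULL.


LEFT JOIN keeps every row from employees (the left table); where dept_id has no match in departments, the department columns become NULL. Walk through each employee:
  - employee 1 (Eli): dept_id=NULL, no match -> kept with NULL
  - employee 2 (Aaron): dept_id=1 -> matches Design
  - employee 3 (Wendy): dept_id=1 -> matches Design
  - employee 4 (Helen): dept_id=6 -> matches Product
  - employee 5 (Carol): dept_id=4 -> matches Research
  - employee 6 (Chris): dept_id=5 -> matches Finance
  - employee 7 (Uma): dept_id=2 -> matches HR
All 7 rows appear; 1 has NULL department.

SQL:
SELECT a.name, b.name AS department
FROM employees a
LEFT JOIN departments b ON a.dept_id = b.id

Result:
name  | department
------+-----------
Eli   | NULL      
Aaron | Design    
Wendy | Design    
Helen | Product   
Carol | Research  
Chris | Finance   
Uma   | HR        


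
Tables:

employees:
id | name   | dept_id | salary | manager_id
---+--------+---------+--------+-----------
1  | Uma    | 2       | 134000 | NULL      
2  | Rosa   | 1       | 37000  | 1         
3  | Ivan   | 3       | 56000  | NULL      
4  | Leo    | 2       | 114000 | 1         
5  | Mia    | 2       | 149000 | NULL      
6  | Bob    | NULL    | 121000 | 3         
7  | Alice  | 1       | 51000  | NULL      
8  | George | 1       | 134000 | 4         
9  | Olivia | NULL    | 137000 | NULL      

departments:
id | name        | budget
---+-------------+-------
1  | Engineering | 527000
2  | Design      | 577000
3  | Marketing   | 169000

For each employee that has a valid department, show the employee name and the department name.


INNER JOIN keeps only employees rows whose dept_id matches an id in departments. Walk through each employee:
  - employee 1 (Uma): dept_id=2 -> matches Design
  - employee 2 (Rosa): dept_id=1 -> matches Engineering
  - employee 3 (Ivan): dept_id=3 -> matches Marketing
  - employee 4 (Leo): dept_id=2 -> matches Design
  - employee 5 (Mia): dept_id=2 -> matches Design
  - employee 6 (Bob): dept_id=NULL, no match -> dropped
  - employee 7 (Alice): dept_id=1 -> matches Engineering
  - employee 8 (George): dept_id=1 -> matches Engineering
  - employee 9 (Olivia): dept_id=NULL, no match -> dropped
So 2 of 9 rows are dropped.

SQL:
SELECT a.name, b.name AS department
FROM employees a
INNER JOIN departments b ON a.dept_id = b.id

Result:
name   | department 
-------+------------
Uma    | Design     
Rosa   | Engineering
Ivan   | Marketing  
Leo    | Design     
Mia    | Design     
Alice  | Engineering
George | Engineering


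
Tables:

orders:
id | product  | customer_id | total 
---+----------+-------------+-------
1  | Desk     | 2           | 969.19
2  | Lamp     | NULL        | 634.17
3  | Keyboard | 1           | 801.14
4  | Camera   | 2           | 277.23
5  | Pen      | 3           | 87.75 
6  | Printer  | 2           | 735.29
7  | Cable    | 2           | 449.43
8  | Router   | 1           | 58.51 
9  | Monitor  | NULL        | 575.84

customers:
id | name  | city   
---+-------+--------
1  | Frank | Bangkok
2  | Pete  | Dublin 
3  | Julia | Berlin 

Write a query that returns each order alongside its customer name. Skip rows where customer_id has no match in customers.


INNER JOIN keeps only orders rows whose customer_id matches an id in customers. Walk through each order:
  - order 1 (Desk): customer_id=2 -> matches Pete
  - order 2 (Lamp): customer_id=NULL, no match -> dropped
  - order 3 (Keyboard): customer_id=1 -> matches Frank
  - order 4 (Camera): customer_id=2 -> matches Pete
  - order 5 (Pen): customer_id=3 -> matches Julia
  - order 6 (Printer): customer_id=2 -> matches Pete
  - order 7 (Cable): customer_id=2 -> matches Pete
  - order 8 (Router): customer_id=1 -> matches Frank
  - order 9 (Monitor): customer_id=NULL, no match -> dropped
So 2 of 9 rows are dropped.

SQL:
SELECT a.product, b.name AS customer
FROM orders a
INNER JOIN customers b ON a.customer_id = b.id

Result:
product  | customer
---------+---------
Desk     | Pete    
Keyboard | Frank   
Camera   | Pete    
Pen      | Julia   
Printer  | Pete    
Cable    | Pete    
Router   | Frank   


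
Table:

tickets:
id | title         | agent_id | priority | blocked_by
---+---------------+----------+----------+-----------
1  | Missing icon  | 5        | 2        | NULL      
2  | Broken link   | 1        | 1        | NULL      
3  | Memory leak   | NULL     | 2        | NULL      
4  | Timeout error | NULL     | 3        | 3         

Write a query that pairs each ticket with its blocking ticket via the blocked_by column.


This is a self-join: tickets is joined to a second copy of itself, matching each row's blocked_by to another row's id. Use LEFT JOIN so rows with blocked_by=NULL are kept.
  - ticket 1 (Missing icon): blocked_by=NULL -> NULL
  - ticket 2 (Broken link): blocked_by=NULL -> NULL
  - ticket 3 (Memory leak): blocked_by=NULL -> NULL
  - ticket 4 (Timeout error): blocked_by=3 -> Memory leak

SQL:
SELECT a.title AS item, b.title AS blocked_by
FROM tickets a
LEFT JOIN tickets b ON a.blocked_by = b.id

Result:
item          | blocked_by 
--------------+------------
Missing icon  | NULL       
Broken link   | NULL       
Memory leak   | NULL       
Timeout error | Memory leak


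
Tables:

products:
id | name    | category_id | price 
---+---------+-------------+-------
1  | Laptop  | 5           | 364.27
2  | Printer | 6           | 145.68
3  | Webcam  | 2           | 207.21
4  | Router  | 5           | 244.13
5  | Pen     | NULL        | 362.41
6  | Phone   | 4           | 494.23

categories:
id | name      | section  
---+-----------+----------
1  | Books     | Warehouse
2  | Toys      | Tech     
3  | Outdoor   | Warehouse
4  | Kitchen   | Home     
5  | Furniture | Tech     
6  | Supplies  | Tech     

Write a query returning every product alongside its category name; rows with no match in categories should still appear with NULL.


LEFT JOIN keeps every row from products (the left table); where category_id has no match in categories, the category columns become NULL. Walk through each product:
  - product 1 (Laptop): category_id=5 -> matches Furniture
  - product 2 (Printer): category_id=6 -> matches Supplies
  - product 3 (Webcam): category_id=2 -> matches Toys
  - product 4 (Router): category_id=5 -> matches Furniture
  - product 5 (Pen): category_id=NULL, no match -> kept with NULL
  - product 6 (Phone): category_id=4 -> matches Kitchen
All 6 rows appear; 1 has NULL category.

SQL:
SELECT a.name, b.name AS category
FROM products a
LEFT JOIN categories b ON a.category_id = b.id

Result:
name    | category 
--------+----------
Laptop  | Furniture
Printer | Supplies 
Webcam  | Toys     
Router  | Furniture
Pen     | NULL     
Phone   | Kitchen  


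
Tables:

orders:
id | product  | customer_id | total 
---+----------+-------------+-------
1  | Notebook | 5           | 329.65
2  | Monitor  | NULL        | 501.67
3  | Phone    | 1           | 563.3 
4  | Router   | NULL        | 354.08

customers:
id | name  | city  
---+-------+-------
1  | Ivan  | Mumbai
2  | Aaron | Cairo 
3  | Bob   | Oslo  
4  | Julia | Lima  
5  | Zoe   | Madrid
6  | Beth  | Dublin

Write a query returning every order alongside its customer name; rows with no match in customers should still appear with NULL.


LEFT JOIN keeps every row from orders (the left table); where customer_id has no match in customers, the customer columns become NULL. Walk through each order:
  - order 1 (Notebook): customer_id=5 -> matches Zoe
  - order 2 (Monitor): customer_id=NULL, no match -> kept with NULL
  - order 3 (Phone): customer_id=1 -> matches Ivan
  - order 4 (Router): customer_id=NULL, no match -> kept with NULL
All 4 rows appear; 2 have NULL customer.

SQL:
SELECT a.product, b.name AS customer
FROM orders a
LEFT JOIN customers b ON a.customer_id = b.id

Result:
product  | customer
---------+---------
Notebook | Zoe     
Monitor  | NULL    
Phone    | Ivan    
Router   | NULL    


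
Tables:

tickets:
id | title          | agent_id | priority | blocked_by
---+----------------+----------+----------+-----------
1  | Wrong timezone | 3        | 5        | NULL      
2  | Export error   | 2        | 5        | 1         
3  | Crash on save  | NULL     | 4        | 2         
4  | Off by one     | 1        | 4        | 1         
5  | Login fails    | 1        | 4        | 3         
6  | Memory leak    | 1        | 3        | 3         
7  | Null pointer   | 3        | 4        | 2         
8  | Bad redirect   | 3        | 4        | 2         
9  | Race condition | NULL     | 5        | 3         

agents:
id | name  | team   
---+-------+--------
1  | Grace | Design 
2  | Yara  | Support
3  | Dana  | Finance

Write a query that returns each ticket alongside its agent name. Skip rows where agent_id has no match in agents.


INNER JOIN keeps only tickets rows whose agent_id matches an id in agents. Walk through each ticket:
  - ticket 1 (Wrong timezone): agent_id=3 -> matches Dana
  - ticket 2 (Export error): agent_id=2 -> matches Yara
  - ticket 3 (Crash on save): agent_id=NULL, no match -> dropped
  - ticket 4 (Off by one): agent_id=1 -> matches Grace
  - ticket 5 (Login fails): agent_id=1 -> matches Grace
  - ticket 6 (Memory leak): agent_id=1 -> matches Grace
  - ticket 7 (Null pointer): agent_id=3 -> matches Dana
  - ticket 8 (Bad redirect): agent_id=3 -> matches Dana
  - ticket 9 (Race condition): agent_id=NULL, no match -> dropped
So 2 of 9 rows are dropped.

SQL:
SELECT a.title, b.name AS agent
FROM tickets a
INNER JOIN agents b ON a.agent_id = b.id

Result:
title          | agent
---------------+------
Wrong timezone | Dana 
Export error   | Yara 
Off by one     | Grace
Login fails    | Grace
Memory leak    | Grace
Null pointer   | Dana 
Bad redirect   | Dana 


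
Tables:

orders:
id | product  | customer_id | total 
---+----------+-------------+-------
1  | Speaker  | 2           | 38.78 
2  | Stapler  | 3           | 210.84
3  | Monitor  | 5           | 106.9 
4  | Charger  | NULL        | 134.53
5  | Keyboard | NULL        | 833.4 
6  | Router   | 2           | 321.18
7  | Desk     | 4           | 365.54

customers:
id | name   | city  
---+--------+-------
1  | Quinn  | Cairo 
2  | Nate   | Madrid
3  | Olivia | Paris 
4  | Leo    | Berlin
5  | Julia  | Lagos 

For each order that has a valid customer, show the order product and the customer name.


INNER JOIN keeps only orders rows whose customer_id matches an id in customers. Walk through each order:
  - order 1 (Speaker): customer_id=2 -> matches Nate
  - order 2 (Stapler): customer_id=3 -> matches Olivia
  - order 3 (Monitor): customer_id=5 -> matches Julia
  - order 4 (Charger): customer_id=NULL, no match -> dropped
  - order 5 (Keyboard): customer_id=NULL, no match -> dropped
  - order 6 (Router): customer_id=2 -> matches Nate
  - order 7 (Desk): customer_id=4 -> matches Leo
So 2 of 7 rows are dropped.

SQL:
SELECT a.product, b.name AS customer
FROM orders a
INNER JOIN customers b ON a.customer_id = b.id

Result:
product | customer
--------+---------
Speaker | Nate    
Stapler | Olivia  
Monitor | Julia   
Router  | Nate    
Desk    | Leo     
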